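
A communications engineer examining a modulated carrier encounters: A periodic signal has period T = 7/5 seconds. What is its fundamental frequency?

The fundamental frequency is the reciprocal of the period.
f = 1/T = 1/(7/5) = 5/7 Hz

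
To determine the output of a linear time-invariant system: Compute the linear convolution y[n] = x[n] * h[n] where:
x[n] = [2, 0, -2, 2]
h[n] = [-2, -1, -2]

y[n] = sum_k x[k]*h[n-k]. Output length = len(x) + len(h) - 1 = 4 + 3 - 1 = 6.
y[0] = 2*-2 = -4
y[1] = 0*-2 + 2*-1 = -2
y[2] = -2*-2 + 0*-1 + 2*-2 = 0
y[3] = 2*-2 + -2*-1 + 0*-2 = -2
y[4] = 2*-1 + -2*-2 = 2
y[5] = 2*-2 = -4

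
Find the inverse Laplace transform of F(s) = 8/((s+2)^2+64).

Standard pair: w/((s+a)^2+w^2) <-> e^(-at)*sin(wt)*u(t)
With a=2, w=8: f(t) = e^(-2t)*sin(8t)*u(t)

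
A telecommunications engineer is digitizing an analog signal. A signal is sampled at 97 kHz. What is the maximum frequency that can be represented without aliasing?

The maximum frequency that can be represented without aliasing
is the Nyquist frequency: f_max = f_s / 2 = 97 kHz / 2 = 97/2 kHz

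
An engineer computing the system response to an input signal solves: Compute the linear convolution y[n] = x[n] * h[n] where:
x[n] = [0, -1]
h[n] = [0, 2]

y[n] = sum_k x[k]*h[n-k]. Output length = len(x) + len(h) - 1 = 2 + 2 - 1 = 3.
y[0] = 0*0 = 0
y[1] = -1*0 + 0*2 = 0
y[2] = -1*2 = -2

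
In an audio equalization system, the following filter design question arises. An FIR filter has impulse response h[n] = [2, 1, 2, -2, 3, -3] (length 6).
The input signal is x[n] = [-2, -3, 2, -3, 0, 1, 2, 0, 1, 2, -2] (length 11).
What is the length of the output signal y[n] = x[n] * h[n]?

For linear convolution, the output length is:
len(y) = len(x) + len(h) - 1 = 11 + 6 - 1 = 16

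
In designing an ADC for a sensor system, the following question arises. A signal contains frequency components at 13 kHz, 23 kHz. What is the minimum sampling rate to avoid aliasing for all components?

The highest frequency component is f_max = 23 kHz.
Nyquist rate = 2 * f_max = 2 * 23 kHz = 46 kHz.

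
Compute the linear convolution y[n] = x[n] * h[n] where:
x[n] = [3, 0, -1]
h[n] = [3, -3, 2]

y[n] = sum_k x[k]*h[n-k]. Output length = len(x) + len(h) - 1 = 3 + 3 - 1 = 5.
y[0] = 3*3 = 9
y[1] = 0*3 + 3*-3 = -9
y[2] = -1*3 + 0*-3 + 3*2 = 3
y[3] = -1*-3 + 0*2 = 3
y[4] = -1*2 = -2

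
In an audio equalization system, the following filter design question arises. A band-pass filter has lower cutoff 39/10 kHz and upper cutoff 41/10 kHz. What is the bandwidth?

Bandwidth = f_high - f_low
= 41/10 kHz - 39/10 kHz = 1/5 kHz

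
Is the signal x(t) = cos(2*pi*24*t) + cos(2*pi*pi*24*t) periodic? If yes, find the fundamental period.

f1 = 24 Hz, f2 = 24*pi Hz
Ratio f2/f1 = pi, which is irrational.
Since the frequency ratio is irrational, no common period exists.
The signal is not periodic.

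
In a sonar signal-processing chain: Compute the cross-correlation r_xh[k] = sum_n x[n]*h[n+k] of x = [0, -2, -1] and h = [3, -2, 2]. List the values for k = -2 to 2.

Both sequences indexed from 0 and zero outside their support.
Lags with overlap: k = -2 to 2.
  r_xh[-2] = x[2]*h[0] = -3
  r_xh[-1] = x[1]*h[0] + x[2]*h[1] = -4
  r_xh[0] = x[0]*h[0] + x[1]*h[1] + x[2]*h[2] = 2
  r_xh[1] = x[0]*h[1] + x[1]*h[2] = -4
  r_xh[2] = x[0]*h[2] = 0
r_xh = [-3, -4, 2, -4, 0] (for k = -2, ..., 2)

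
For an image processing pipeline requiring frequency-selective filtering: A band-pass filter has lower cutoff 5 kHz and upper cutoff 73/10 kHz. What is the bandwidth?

Bandwidth = f_high - f_low
= 73/10 kHz - 5 kHz = 23/10 kHz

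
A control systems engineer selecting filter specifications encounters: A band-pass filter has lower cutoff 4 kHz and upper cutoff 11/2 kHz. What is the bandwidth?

Bandwidth = f_high - f_low
= 11/2 kHz - 4 kHz = 3/2 kHz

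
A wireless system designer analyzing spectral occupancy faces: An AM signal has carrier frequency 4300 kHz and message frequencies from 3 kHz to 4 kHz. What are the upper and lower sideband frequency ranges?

Upper sideband (USB) = fc + [fm_low, fm_high] = 4300 + [3, 4] = [4303, 4304] kHz
Lower sideband (LSB) = fc - [fm_high, fm_low] = 4300 - [4, 3] = [4296, 4297] kHz
Total occupied spectrum: 4296 kHz to 4304 kHz (plus carrier at 4300 kHz)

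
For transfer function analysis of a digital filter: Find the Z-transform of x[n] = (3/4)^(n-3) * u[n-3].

Time-shifting property: if X(z) = Z{x[n]}, then Z{x[n-d]} = z^(-d) * X(z)
X(z) = z/(z - 3/4) for x[n] = (3/4)^n * u[n]
Z{x[n-3]} = z^(-3) * z/(z - 3/4) = z^(-2)/(z - 3/4)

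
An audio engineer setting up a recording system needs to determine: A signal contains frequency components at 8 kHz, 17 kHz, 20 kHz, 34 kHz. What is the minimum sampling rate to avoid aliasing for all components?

The highest frequency component is f_max = 34 kHz.
Nyquist rate = 2 * f_max = 2 * 34 kHz = 68 kHz.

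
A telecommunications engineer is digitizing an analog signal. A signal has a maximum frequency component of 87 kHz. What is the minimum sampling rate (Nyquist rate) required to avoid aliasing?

By the Nyquist-Shannon sampling theorem,
the minimum sampling rate (Nyquist rate) must be at least 2 * f_max.
Nyquist rate = 2 * 87 kHz = 174 kHz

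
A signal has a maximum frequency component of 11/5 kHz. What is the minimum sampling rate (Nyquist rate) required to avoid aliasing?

By the Nyquist-Shannon sampling theorem,
the minimum sampling rate (Nyquist rate) must be at least 2 * f_max.
Nyquist rate = 2 * 11/5 kHz = 22/5 kHz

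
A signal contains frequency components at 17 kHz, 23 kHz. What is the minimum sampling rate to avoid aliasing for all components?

The highest frequency component is f_max = 23 kHz.
Nyquist rate = 2 * f_max = 2 * 23 kHz = 46 kHz.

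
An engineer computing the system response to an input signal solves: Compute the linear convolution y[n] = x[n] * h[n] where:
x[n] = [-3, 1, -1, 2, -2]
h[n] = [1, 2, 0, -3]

y[n] = sum_k x[k]*h[n-k]. Output length = len(x) + len(h) - 1 = 5 + 4 - 1 = 8.
y[0] = -3*1 = -3
y[1] = 1*1 + -3*2 = -5
y[2] = -1*1 + 1*2 + -3*0 = 1
y[3] = 2*1 + -1*2 + 1*0 + -3*-3 = 9
y[4] = -2*1 + 2*2 + -1*0 + 1*-3 = -1
y[5] = -2*2 + 2*0 + -1*-3 = -1
y[6] = -2*0 + 2*-3 = -6
y[7] = -2*-3 = 6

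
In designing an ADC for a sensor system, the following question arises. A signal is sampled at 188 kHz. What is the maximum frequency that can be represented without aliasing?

The maximum frequency that can be represented without aliasing
is the Nyquist frequency: f_max = f_s / 2 = 188 kHz / 2 = 94 kHz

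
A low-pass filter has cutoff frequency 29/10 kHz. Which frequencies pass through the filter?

A low-pass filter passes all frequencies below the cutoff frequency 29/10 kHz and attenuates higher frequencies.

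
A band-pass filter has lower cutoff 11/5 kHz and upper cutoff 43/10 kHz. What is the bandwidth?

Bandwidth = f_high - f_low
= 43/10 kHz - 11/5 kHz = 21/10 kHz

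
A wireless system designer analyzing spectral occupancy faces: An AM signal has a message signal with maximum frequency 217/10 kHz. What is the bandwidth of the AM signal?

In AM (double-sideband), the bandwidth is twice the message frequency.
BW = 2 * f_m = 2 * 217/10 kHz = 217/5 kHz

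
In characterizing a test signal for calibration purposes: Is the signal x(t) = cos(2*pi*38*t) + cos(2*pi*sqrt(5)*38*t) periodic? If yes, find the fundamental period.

f1 = 38 Hz, f2 = 38*sqrt(5) Hz
Ratio f2/f1 = sqrt(5), which is irrational.
Since the frequency ratio is irrational, no common period exists.
The signal is not periodic.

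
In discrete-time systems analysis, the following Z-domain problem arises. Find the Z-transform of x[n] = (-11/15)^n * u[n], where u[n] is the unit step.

The Z-transform of a^n * u[n] is z/(z-a) for |z| > |a|.
Here a = -11/15, so X(z) = z/(z - (-11/15)) = 15z/(15z + 11)
ROC: |z| > 11/15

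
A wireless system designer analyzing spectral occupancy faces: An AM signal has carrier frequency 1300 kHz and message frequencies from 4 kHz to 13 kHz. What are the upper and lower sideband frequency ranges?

Upper sideband (USB) = fc + [fm_low, fm_high] = 1300 + [4, 13] = [1304, 1313] kHz
Lower sideband (LSB) = fc - [fm_high, fm_low] = 1300 - [13, 4] = [1287, 1296] kHz
Total occupied spectrum: 1287 kHz to 1313 kHz (plus carrier at 1300 kHz)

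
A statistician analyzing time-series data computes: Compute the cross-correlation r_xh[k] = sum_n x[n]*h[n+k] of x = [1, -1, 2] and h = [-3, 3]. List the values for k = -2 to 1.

Both sequences indexed from 0 and zero outside their support.
Lags with overlap: k = -2 to 1.
  r_xh[-2] = x[2]*h[0] = -6
  r_xh[-1] = x[1]*h[0] + x[2]*h[1] = 9
  r_xh[0] = x[0]*h[0] + x[1]*h[1] = -6
  r_xh[1] = x[0]*h[1] = 3
r_xh = [-6, 9, -6, 3] (for k = -2, ..., 1)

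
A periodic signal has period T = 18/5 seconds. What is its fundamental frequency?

The fundamental frequency is the reciprocal of the period.
f = 1/T = 1/(18/5) = 5/18 Hz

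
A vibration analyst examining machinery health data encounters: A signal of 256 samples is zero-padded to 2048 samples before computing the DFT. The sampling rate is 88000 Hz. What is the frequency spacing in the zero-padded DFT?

Original DFT: N = 256, resolution = f_s/N = 88000/256 = 1375/4 Hz
Zero-padded DFT: N = 2048, resolution = f_s/N = 88000/2048 = 1375/32 Hz
Zero-padding interpolates the spectrum (finer frequency grid)
but does NOT improve the true spectral resolution (ability to resolve close frequencies).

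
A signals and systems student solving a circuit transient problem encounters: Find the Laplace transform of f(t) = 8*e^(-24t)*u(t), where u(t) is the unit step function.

Standard Laplace transform pair:
e^(-at)*u(t) <-> 1/(s+a)
With a = 24: L{8*e^(-24t)*u(t)} = 8/(s+24), ROC: Re(s) > -24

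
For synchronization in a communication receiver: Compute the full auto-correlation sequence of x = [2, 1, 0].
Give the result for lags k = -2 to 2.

r_xx[k] = sum_m x[m]*x[m+k], indexed from 0, for k = -2 to 2:
  r_xx[-2] = x[2]*x[0] = 0
  r_xx[-1] = x[1]*x[0] + x[2]*x[1] = 2
  r_xx[0] = x[0]*x[0] + x[1]*x[1] + x[2]*x[2] = 5
  r_xx[1] = x[0]*x[1] + x[1]*x[2] = 2
  r_xx[2] = x[0]*x[2] = 0
r_xx = [0, 2, 5, 2, 0]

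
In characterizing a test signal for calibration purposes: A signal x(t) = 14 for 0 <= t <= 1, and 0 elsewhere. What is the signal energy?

Energy = integral of |x(t)|^2 dt over the signal duration
= 14^2 * 1 = 196 * 1 = 196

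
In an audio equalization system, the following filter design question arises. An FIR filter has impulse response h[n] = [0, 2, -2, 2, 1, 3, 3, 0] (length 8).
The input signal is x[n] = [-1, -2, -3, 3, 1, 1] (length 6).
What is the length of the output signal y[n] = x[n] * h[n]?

For linear convolution, the output length is:
len(y) = len(x) + len(h) - 1 = 6 + 8 - 1 = 13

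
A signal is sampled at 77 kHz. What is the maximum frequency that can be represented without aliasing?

The maximum frequency that can be represented without aliasing
is the Nyquist frequency: f_max = f_s / 2 = 77 kHz / 2 = 77/2 kHz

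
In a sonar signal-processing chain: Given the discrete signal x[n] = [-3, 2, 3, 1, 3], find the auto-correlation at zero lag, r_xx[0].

The auto-correlation at zero lag r_xx[0] equals the signal energy.
r_xx[0] = sum of x[n]^2 = (-3)^2 + 2^2 + 3^2 + 1^2 + 3^2
= 9 + 4 + 9 + 1 + 9 = 32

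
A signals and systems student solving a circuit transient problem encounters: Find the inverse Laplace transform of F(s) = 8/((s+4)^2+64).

Standard pair: w/((s+a)^2+w^2) <-> e^(-at)*sin(wt)*u(t)
With a=4, w=8: f(t) = e^(-4t)*sin(8t)*u(t)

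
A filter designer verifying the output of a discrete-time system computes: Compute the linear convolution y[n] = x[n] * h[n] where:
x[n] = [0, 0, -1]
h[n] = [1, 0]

y[n] = sum_k x[k]*h[n-k]. Output length = len(x) + len(h) - 1 = 3 + 2 - 1 = 4.
y[0] = 0*1 = 0
y[1] = 0*1 + 0*0 = 0
y[2] = -1*1 + 0*0 = -1
y[3] = -1*0 = 0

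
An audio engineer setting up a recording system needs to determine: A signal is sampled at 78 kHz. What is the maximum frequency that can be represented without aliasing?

The maximum frequency that can be represented without aliasing
is the Nyquist frequency: f_max = f_s / 2 = 78 kHz / 2 = 39 kHz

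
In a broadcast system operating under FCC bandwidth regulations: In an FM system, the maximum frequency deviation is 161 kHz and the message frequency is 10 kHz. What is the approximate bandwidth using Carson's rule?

Carson's rule: BW = 2*(delta_f + f_m)
= 2*(161 + 10) kHz = 342 kHz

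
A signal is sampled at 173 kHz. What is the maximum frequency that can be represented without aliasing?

The maximum frequency that can be represented without aliasing
is the Nyquist frequency: f_max = f_s / 2 = 173 kHz / 2 = 173/2 kHz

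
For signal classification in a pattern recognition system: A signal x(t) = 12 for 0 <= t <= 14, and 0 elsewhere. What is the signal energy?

Energy = integral of |x(t)|^2 dt over the signal duration
= 12^2 * 14 = 144 * 14 = 2016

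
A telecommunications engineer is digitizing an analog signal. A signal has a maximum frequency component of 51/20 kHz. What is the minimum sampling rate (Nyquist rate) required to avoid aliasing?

By the Nyquist-Shannon sampling theorem,
the minimum sampling rate (Nyquist rate) must be at least 2 * f_max.
Nyquist rate = 2 * 51/20 kHz = 51/10 kHz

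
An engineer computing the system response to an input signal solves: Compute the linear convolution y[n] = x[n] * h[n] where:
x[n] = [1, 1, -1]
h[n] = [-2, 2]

y[n] = sum_k x[k]*h[n-k]. Output length = len(x) + len(h) - 1 = 3 + 2 - 1 = 4.
y[0] = 1*-2 = -2
y[1] = 1*-2 + 1*2 = 0
y[2] = -1*-2 + 1*2 = 4
y[3] = -1*2 = -2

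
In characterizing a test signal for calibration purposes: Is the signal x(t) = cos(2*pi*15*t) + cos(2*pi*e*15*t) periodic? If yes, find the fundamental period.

f1 = 15 Hz, f2 = 15*e Hz
Ratio f2/f1 = e, which is irrational.
Since the frequency ratio is irrational, no common period exists.
The signal is not periodic.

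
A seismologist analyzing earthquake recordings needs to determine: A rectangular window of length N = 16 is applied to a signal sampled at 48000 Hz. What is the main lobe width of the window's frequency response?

For a rectangular window of length N,
the main lobe width in frequency is 2*f_s/N.
= 2*48000/16 = 6000 Hz
This determines the minimum frequency separation for resolving two sinusoids.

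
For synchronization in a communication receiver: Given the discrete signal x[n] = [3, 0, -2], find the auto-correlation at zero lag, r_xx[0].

The auto-correlation at zero lag r_xx[0] equals the signal energy.
r_xx[0] = sum of x[n]^2 = 3^2 + 0^2 + (-2)^2
= 9 + 0 + 4 = 13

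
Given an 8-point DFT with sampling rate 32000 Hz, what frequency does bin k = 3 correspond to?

The frequency of DFT bin k is: f_k = k * f_s / N
f_3 = 3 * 32000 / 8 = 12000 Hz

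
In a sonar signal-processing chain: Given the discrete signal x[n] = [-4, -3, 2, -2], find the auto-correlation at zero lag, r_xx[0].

The auto-correlation at zero lag r_xx[0] equals the signal energy.
r_xx[0] = sum of x[n]^2 = (-4)^2 + (-3)^2 + 2^2 + (-2)^2
= 16 + 9 + 4 + 4 = 33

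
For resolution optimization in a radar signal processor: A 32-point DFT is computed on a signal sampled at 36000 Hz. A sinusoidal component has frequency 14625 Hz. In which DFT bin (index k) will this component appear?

DFT frequency resolution = f_s/N = 36000/32 = 1125 Hz
Bin index k = f_signal / resolution = 14625 / 1125 = 13
The signal frequency 14625 Hz falls in DFT bin k = 13.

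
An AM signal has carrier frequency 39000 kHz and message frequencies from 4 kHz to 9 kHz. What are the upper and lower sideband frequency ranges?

Upper sideband (USB) = fc + [fm_low, fm_high] = 39000 + [4, 9] = [39004, 39009] kHz
Lower sideband (LSB) = fc - [fm_high, fm_low] = 39000 - [9, 4] = [38991, 38996] kHz
Total occupied spectrum: 38991 kHz to 39009 kHz (plus carrier at 39000 kHz)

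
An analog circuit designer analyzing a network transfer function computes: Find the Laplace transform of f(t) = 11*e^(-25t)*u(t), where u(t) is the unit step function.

Standard Laplace transform pair:
e^(-at)*u(t) <-> 1/(s+a)
With a = 25: L{11*e^(-25t)*u(t)} = 11/(s+25), ROC: Re(s) > -25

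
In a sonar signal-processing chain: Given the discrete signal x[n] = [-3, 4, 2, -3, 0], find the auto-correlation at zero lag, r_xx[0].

The auto-correlation at zero lag r_xx[0] equals the signal energy.
r_xx[0] = sum of x[n]^2 = (-3)^2 + 4^2 + 2^2 + (-3)^2 + 0^2
= 9 + 16 + 4 + 9 + 0 = 38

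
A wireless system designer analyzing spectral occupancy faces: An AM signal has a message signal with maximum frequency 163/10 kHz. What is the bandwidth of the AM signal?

In AM (double-sideband), the bandwidth is twice the message frequency.
BW = 2 * f_m = 2 * 163/10 kHz = 163/5 kHz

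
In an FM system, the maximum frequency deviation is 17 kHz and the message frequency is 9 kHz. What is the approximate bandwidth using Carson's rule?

Carson's rule: BW = 2*(delta_f + f_m)
= 2*(17 + 9) kHz = 52 kHz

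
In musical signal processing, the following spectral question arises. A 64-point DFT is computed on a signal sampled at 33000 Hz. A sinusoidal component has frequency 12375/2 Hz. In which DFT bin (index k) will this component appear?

DFT frequency resolution = f_s/N = 33000/64 = 4125/8 Hz
Bin index k = f_signal / resolution = 12375/2 / 4125/8 = 12
The signal frequency 12375/2 Hz falls in DFT bin k = 12.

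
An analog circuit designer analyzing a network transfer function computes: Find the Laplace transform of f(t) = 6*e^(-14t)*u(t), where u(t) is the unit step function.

Standard Laplace transform pair:
e^(-at)*u(t) <-> 1/(s+a)
With a = 14: L{6*e^(-14t)*u(t)} = 6/(s+14), ROC: Re(s) > -14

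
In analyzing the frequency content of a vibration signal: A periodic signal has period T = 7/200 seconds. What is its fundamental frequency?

The fundamental frequency is the reciprocal of the period.
f = 1/T = 1/(7/200) = 200/7 Hz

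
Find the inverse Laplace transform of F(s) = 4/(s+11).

Standard pair: k/(s+a) <-> k*e^(-at)*u(t)
With k=4, a=11: f(t) = 4*e^(-11t)*u(t)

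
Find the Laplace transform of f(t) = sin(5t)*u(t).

Standard pair: sin(wt)*u(t) <-> w/(s^2+w^2)
With w = 5: L{sin(5t)*u(t)} = 5/(s^2+25)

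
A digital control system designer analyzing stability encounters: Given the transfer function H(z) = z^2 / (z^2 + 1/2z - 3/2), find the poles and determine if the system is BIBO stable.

Poles are roots of the denominator: z^2 + 1/2z - 3/2 = 0.
Quadratic formula: z = [-(1/2) +/- sqrt((1/2)^2 - 4*(-3/2))] / 2
Discriminant = 1/4 + 6 = 25/4; sqrt = 5/2.
z = (-1/2 +/- 5/2) / 2 => z = 1 or z = -3/2.
|p1| = 3/2, |p2| = 1.
For BIBO stability, all poles must lie inside the unit circle (|p| < 1).
System is UNSTABLE since at least one |p| >= 1.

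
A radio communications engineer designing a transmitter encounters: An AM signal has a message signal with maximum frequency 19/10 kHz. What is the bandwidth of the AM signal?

In AM (double-sideband), the bandwidth is twice the message frequency.
BW = 2 * f_m = 2 * 19/10 kHz = 19/5 kHz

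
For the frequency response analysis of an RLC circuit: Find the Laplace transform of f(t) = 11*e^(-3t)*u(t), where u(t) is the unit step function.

Standard Laplace transform pair:
e^(-at)*u(t) <-> 1/(s+a)
With a = 3: L{11*e^(-3t)*u(t)} = 11/(s+3), ROC: Re(s) > -3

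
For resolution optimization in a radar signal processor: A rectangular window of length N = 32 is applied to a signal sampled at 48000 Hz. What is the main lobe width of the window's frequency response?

For a rectangular window of length N,
the main lobe width in frequency is 2*f_s/N.
= 2*48000/32 = 3000 Hz
This determines the minimum frequency separation for resolving two sinusoids.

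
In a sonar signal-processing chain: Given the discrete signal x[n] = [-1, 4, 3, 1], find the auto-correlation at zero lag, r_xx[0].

The auto-correlation at zero lag r_xx[0] equals the signal energy.
r_xx[0] = sum of x[n]^2 = (-1)^2 + 4^2 + 3^2 + 1^2
= 1 + 16 + 9 + 1 = 27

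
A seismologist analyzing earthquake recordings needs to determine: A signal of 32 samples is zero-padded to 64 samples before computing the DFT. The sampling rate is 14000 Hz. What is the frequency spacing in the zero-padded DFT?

Original DFT: N = 32, resolution = f_s/N = 14000/32 = 875/2 Hz
Zero-padded DFT: N = 64, resolution = f_s/N = 14000/64 = 875/4 Hz
Zero-padding interpolates the spectrum (finer frequency grid)
but does NOT improve the true spectral resolution (ability to resolve close frequencies).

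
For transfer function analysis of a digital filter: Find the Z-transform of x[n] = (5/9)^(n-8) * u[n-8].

Time-shifting property: if X(z) = Z{x[n]}, then Z{x[n-d]} = z^(-d) * X(z)
X(z) = z/(z - 5/9) for x[n] = (5/9)^n * u[n]
Z{x[n-8]} = z^(-8) * z/(z - 5/9) = z^(-7)/(z - 5/9)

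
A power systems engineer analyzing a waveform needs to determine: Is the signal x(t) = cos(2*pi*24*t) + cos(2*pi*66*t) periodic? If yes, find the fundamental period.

f1 = 24 Hz, f2 = 66 Hz
Period T1 = 1/24, T2 = 1/66
Ratio T1/T2 = 66/24, which is rational.
The signal is periodic with fundamental period T = 1/GCD(24,66) = 1/6 s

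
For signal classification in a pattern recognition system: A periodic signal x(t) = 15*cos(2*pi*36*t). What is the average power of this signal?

Average power of A*cos(wt) is A^2/2.
P = 15^2 / 2 = 225/2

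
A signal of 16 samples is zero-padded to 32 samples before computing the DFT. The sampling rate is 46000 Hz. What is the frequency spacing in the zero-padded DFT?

Original DFT: N = 16, resolution = f_s/N = 46000/16 = 2875 Hz
Zero-padded DFT: N = 32, resolution = f_s/N = 46000/32 = 2875/2 Hz
Zero-padding interpolates the spectrum (finer frequency grid)
but does NOT improve the true spectral resolution (ability to resolve close frequencies).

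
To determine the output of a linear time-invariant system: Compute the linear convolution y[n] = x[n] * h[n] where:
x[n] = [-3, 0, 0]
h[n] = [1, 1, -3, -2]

y[n] = sum_k x[k]*h[n-k]. Output length = len(x) + len(h) - 1 = 3 + 4 - 1 = 6.
y[0] = -3*1 = -3
y[1] = 0*1 + -3*1 = -3
y[2] = 0*1 + 0*1 + -3*-3 = 9
y[3] = 0*1 + 0*-3 + -3*-2 = 6
y[4] = 0*-3 + 0*-2 = 0
y[5] = 0*-2 = 0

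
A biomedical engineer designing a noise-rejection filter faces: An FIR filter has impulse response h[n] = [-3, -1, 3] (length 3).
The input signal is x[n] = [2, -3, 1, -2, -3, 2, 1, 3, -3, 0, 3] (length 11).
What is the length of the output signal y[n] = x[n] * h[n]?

For linear convolution, the output length is:
len(y) = len(x) + len(h) - 1 = 11 + 3 - 1 = 13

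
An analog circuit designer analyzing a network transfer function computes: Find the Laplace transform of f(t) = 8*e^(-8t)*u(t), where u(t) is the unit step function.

Standard Laplace transform pair:
e^(-at)*u(t) <-> 1/(s+a)
With a = 8: L{8*e^(-8t)*u(t)} = 8/(s+8), ROC: Re(s) > -8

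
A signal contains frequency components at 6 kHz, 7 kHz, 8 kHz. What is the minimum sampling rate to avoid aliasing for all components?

The highest frequency component is f_max = 8 kHz.
Nyquist rate = 2 * f_max = 2 * 8 kHz = 16 kHz.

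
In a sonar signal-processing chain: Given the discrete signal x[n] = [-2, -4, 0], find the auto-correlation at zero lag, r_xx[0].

The auto-correlation at zero lag r_xx[0] equals the signal energy.
r_xx[0] = sum of x[n]^2 = (-2)^2 + (-4)^2 + 0^2
= 4 + 16 + 0 = 20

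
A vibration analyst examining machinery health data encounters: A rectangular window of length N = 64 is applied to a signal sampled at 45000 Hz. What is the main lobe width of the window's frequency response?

For a rectangular window of length N,
the main lobe width in frequency is 2*f_s/N.
= 2*45000/64 = 5625/4 Hz
This determines the minimum frequency separation for resolving two sinusoids.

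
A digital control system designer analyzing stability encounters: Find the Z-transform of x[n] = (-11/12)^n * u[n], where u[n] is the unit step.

The Z-transform of a^n * u[n] is z/(z-a) for |z| > |a|.
Here a = -11/12, so X(z) = z/(z - (-11/12)) = 12z/(12z + 11)
ROC: |z| > 11/12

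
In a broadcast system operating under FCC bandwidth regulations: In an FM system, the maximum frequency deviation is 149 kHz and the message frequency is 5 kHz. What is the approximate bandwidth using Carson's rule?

Carson's rule: BW = 2*(delta_f + f_m)
= 2*(149 + 5) kHz = 308 kHz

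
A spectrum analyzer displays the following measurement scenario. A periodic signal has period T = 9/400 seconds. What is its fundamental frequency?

The fundamental frequency is the reciprocal of the period.
f = 1/T = 1/(9/400) = 400/9 Hz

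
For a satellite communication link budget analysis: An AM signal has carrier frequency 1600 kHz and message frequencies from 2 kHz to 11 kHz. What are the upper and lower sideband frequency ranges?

Upper sideband (USB) = fc + [fm_low, fm_high] = 1600 + [2, 11] = [1602, 1611] kHz
Lower sideband (LSB) = fc - [fm_high, fm_low] = 1600 - [11, 2] = [1589, 1598] kHz
Total occupied spectrum: 1589 kHz to 1611 kHz (plus carrier at 1600 kHz)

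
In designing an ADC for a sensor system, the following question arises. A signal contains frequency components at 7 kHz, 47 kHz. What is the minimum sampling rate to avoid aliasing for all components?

The highest frequency component is f_max = 47 kHz.
Nyquist rate = 2 * f_max = 2 * 47 kHz = 94 kHz.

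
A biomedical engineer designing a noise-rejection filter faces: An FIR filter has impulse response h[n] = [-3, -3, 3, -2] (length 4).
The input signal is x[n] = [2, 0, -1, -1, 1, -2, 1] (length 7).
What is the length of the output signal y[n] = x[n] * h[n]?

For linear convolution, the output length is:
len(y) = len(x) + len(h) - 1 = 7 + 4 - 1 = 10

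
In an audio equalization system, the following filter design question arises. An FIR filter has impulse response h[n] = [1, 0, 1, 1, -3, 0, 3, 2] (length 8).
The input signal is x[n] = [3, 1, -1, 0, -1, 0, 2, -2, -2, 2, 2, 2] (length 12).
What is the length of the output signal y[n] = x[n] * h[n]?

For linear convolution, the output length is:
len(y) = len(x) + len(h) - 1 = 12 + 8 - 1 = 19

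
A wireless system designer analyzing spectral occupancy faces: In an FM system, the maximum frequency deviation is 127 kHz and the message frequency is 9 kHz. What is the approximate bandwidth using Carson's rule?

Carson's rule: BW = 2*(delta_f + f_m)
= 2*(127 + 9) kHz = 272 kHz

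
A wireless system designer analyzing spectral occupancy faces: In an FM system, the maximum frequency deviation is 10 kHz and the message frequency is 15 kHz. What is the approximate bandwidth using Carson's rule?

Carson's rule: BW = 2*(delta_f + f_m)
= 2*(10 + 15) kHz = 50 kHz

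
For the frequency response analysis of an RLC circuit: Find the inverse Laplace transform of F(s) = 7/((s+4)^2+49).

Standard pair: w/((s+a)^2+w^2) <-> e^(-at)*sin(wt)*u(t)
With a=4, w=7: f(t) = e^(-4t)*sin(7t)*u(t)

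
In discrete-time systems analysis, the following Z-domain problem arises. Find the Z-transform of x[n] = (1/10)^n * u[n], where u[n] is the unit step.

The Z-transform of a^n * u[n] is z/(z-a) for |z| > |a|.
Here a = 1/10, so X(z) = z/(z - (1/10)) = 10z/(10z - 1)
ROC: |z| > 1/10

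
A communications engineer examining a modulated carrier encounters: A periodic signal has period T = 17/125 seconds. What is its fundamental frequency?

The fundamental frequency is the reciprocal of the period.
f = 1/T = 1/(17/125) = 125/17 Hz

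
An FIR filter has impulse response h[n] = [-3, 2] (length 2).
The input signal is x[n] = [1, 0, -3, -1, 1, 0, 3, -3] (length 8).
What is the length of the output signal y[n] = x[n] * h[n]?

For linear convolution, the output length is:
len(y) = len(x) + len(h) - 1 = 8 + 2 - 1 = 9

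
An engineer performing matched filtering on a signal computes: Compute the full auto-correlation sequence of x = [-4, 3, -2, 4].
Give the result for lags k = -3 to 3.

r_xx[k] = sum_m x[m]*x[m+k], indexed from 0, for k = -3 to 3:
  r_xx[-3] = x[3]*x[0] = -16
  r_xx[-2] = x[2]*x[0] + x[3]*x[1] = 20
  r_xx[-1] = x[1]*x[0] + x[2]*x[1] + x[3]*x[2] = -26
  r_xx[0] = x[0]*x[0] + x[1]*x[1] + x[2]*x[2] + x[3]*x[3] = 45
  r_xx[1] = x[0]*x[1] + x[1]*x[2] + x[2]*x[3] = -26
  r_xx[2] = x[0]*x[2] + x[1]*x[3] = 20
  r_xx[3] = x[0]*x[3] = -16
r_xx = [-16, 20, -26, 45, -26, 20, -16]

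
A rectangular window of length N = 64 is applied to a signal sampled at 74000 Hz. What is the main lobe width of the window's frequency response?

For a rectangular window of length N,
the main lobe width in frequency is 2*f_s/N.
= 2*74000/64 = 4625/2 Hz
This determines the minimum frequency separation for resolving two sinusoids.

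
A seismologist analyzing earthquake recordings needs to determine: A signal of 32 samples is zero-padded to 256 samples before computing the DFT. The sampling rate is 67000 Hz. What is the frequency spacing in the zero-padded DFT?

Original DFT: N = 32, resolution = f_s/N = 67000/32 = 8375/4 Hz
Zero-padded DFT: N = 256, resolution = f_s/N = 67000/256 = 8375/32 Hz
Zero-padding interpolates the spectrum (finer frequency grid)
but does NOT improve the true spectral resolution (ability to resolve close frequencies).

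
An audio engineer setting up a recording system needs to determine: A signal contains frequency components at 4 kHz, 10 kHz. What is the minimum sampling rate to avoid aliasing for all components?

The highest frequency component is f_max = 10 kHz.
Nyquist rate = 2 * f_max = 2 * 10 kHz = 20 kHz.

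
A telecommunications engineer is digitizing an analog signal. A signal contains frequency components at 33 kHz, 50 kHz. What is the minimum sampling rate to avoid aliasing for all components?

The highest frequency component is f_max = 50 kHz.
Nyquist rate = 2 * f_max = 2 * 50 kHz = 100 kHz.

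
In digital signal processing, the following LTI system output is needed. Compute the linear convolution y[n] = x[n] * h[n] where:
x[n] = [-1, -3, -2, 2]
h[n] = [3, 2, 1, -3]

y[n] = sum_k x[k]*h[n-k]. Output length = len(x) + len(h) - 1 = 4 + 4 - 1 = 7.
y[0] = -1*3 = -3
y[1] = -3*3 + -1*2 = -11
y[2] = -2*3 + -3*2 + -1*1 = -13
y[3] = 2*3 + -2*2 + -3*1 + -1*-3 = 2
y[4] = 2*2 + -2*1 + -3*-3 = 11
y[5] = 2*1 + -2*-3 = 8
y[6] = 2*-3 = -6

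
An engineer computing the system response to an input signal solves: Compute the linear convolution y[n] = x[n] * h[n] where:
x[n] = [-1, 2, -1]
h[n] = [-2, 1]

y[n] = sum_k x[k]*h[n-k]. Output length = len(x) + len(h) - 1 = 3 + 2 - 1 = 4.
y[0] = -1*-2 = 2
y[1] = 2*-2 + -1*1 = -5
y[2] = -1*-2 + 2*1 = 4
y[3] = -1*1 = -1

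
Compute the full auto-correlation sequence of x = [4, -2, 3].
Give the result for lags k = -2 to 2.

r_xx[k] = sum_m x[m]*x[m+k], indexed from 0, for k = -2 to 2:
  r_xx[-2] = x[2]*x[0] = 12
  r_xx[-1] = x[1]*x[0] + x[2]*x[1] = -14
  r_xx[0] = x[0]*x[0] + x[1]*x[1] + x[2]*x[2] = 29
  r_xx[1] = x[0]*x[1] + x[1]*x[2] = -14
  r_xx[2] = x[0]*x[2] = 12
r_xx = [12, -14, 29, -14, 12]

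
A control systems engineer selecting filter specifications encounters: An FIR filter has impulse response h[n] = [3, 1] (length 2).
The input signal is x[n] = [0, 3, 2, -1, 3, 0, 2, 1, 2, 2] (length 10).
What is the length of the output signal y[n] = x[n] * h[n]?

For linear convolution, the output length is:
len(y) = len(x) + len(h) - 1 = 10 + 2 - 1 = 11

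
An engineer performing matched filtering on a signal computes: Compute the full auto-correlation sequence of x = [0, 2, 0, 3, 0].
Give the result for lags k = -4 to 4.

r_xx[k] = sum_m x[m]*x[m+k], indexed from 0, for k = -4 to 4:
  r_xx[-4] = x[4]*x[0] = 0
  r_xx[-3] = x[3]*x[0] + x[4]*x[1] = 0
  r_xx[-2] = x[2]*x[0] + x[3]*x[1] + x[4]*x[2] = 6
  r_xx[-1] = x[1]*x[0] + x[2]*x[1] + x[3]*x[2] + x[4]*x[3] = 0
  r_xx[0] = x[0]*x[0] + x[1]*x[1] + x[2]*x[2] + x[3]*x[3] + x[4]*x[4] = 13
  r_xx[1] = x[0]*x[1] + x[1]*x[2] + x[2]*x[3] + x[3]*x[4] = 0
  r_xx[2] = x[0]*x[2] + x[1]*x[3] + x[2]*x[4] = 6
  r_xx[3] = x[0]*x[3] + x[1]*x[4] = 0
  r_xx[4] = x[0]*x[4] = 0
r_xx = [0, 0, 6, 0, 13, 0, 6, 0, 0]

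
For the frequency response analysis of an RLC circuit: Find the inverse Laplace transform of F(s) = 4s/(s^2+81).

Standard pair: s/(s^2+w^2) <-> cos(wt)*u(t)
With k=4, w=9: f(t) = 4*cos(9t)*u(t)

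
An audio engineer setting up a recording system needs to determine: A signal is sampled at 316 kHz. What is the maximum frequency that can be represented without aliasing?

The maximum frequency that can be represented without aliasing
is the Nyquist frequency: f_max = f_s / 2 = 316 kHz / 2 = 158 kHz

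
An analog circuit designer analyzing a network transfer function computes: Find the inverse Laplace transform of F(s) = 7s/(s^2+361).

Standard pair: s/(s^2+w^2) <-> cos(wt)*u(t)
With k=7, w=19: f(t) = 7*cos(19t)*u(t)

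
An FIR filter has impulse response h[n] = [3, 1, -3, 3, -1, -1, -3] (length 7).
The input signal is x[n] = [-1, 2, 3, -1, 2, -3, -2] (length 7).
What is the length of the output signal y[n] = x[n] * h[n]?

For linear convolution, the output length is:
len(y) = len(x) + len(h) - 1 = 7 + 7 - 1 = 13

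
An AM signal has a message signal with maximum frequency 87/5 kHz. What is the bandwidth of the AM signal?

In AM (double-sideband), the bandwidth is twice the message frequency.
BW = 2 * f_m = 2 * 87/5 kHz = 174/5 kHz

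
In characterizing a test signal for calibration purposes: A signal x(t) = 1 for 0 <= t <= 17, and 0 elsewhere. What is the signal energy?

Energy = integral of |x(t)|^2 dt over the signal duration
= 1^2 * 17 = 1 * 17 = 17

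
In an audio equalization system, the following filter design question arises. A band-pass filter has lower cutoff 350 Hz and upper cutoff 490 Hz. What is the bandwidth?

Bandwidth = f_high - f_low
= 490 Hz - 350 Hz = 140 Hz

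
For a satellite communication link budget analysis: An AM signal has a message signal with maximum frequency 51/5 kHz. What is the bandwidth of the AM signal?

In AM (double-sideband), the bandwidth is twice the message frequency.
BW = 2 * f_m = 2 * 51/5 kHz = 102/5 kHz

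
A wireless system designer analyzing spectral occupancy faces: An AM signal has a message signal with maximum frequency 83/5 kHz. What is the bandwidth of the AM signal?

In AM (double-sideband), the bandwidth is twice the message frequency.
BW = 2 * f_m = 2 * 83/5 kHz = 166/5 kHz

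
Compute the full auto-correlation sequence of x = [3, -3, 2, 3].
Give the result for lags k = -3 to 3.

r_xx[k] = sum_m x[m]*x[m+k], indexed from 0, for k = -3 to 3:
  r_xx[-3] = x[3]*x[0] = 9
  r_xx[-2] = x[2]*x[0] + x[3]*x[1] = -3
  r_xx[-1] = x[1]*x[0] + x[2]*x[1] + x[3]*x[2] = -9
  r_xx[0] = x[0]*x[0] + x[1]*x[1] + x[2]*x[2] + x[3]*x[3] = 31
  r_xx[1] = x[0]*x[1] + x[1]*x[2] + x[2]*x[3] = -9
  r_xx[2] = x[0]*x[2] + x[1]*x[3] = -3
  r_xx[3] = x[0]*x[3] = 9
r_xx = [9, -3, -9, 31, -9, -3, 9]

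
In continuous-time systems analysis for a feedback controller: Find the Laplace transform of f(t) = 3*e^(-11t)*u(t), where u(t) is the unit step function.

Standard Laplace transform pair:
e^(-at)*u(t) <-> 1/(s+a)
With a = 11: L{3*e^(-11t)*u(t)} = 3/(s+11), ROC: Re(s) > -11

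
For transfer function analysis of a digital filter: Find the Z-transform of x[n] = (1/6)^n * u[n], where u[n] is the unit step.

The Z-transform of a^n * u[n] is z/(z-a) for |z| > |a|.
Here a = 1/6, so X(z) = z/(z - (1/6)) = 6z/(6z - 1)
ROC: |z| > 1/6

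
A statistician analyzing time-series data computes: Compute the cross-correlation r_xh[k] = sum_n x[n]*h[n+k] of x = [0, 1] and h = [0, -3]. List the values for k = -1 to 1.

Both sequences indexed from 0 and zero outside their support.
Lags with overlap: k = -1 to 1.
  r_xh[-1] = x[1]*h[0] = 0
  r_xh[0] = x[0]*h[0] + x[1]*h[1] = -3
  r_xh[1] = x[0]*h[1] = 0
r_xh = [0, -3, 0] (for k = -1, ..., 1)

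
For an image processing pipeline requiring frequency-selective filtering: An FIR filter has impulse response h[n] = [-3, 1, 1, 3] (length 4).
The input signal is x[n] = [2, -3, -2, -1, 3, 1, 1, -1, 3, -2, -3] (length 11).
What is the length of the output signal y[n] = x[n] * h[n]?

For linear convolution, the output length is:
len(y) = len(x) + len(h) - 1 = 11 + 4 - 1 = 14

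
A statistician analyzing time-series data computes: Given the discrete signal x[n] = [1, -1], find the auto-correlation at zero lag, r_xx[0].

The auto-correlation at zero lag r_xx[0] equals the signal energy.
r_xx[0] = sum of x[n]^2 = 1^2 + (-1)^2
= 1 + 1 = 2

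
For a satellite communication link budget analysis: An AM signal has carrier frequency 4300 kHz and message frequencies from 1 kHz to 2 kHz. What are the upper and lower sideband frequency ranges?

Upper sideband (USB) = fc + [fm_low, fm_high] = 4300 + [1, 2] = [4301, 4302] kHz
Lower sideband (LSB) = fc - [fm_high, fm_low] = 4300 - [2, 1] = [4298, 4299] kHz
Total occupied spectrum: 4298 kHz to 4302 kHz (plus carrier at 4300 kHz)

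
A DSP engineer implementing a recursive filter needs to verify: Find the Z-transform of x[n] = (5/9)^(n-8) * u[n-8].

Time-shifting property: if X(z) = Z{x[n]}, then Z{x[n-d]} = z^(-d) * X(z)
X(z) = z/(z - 5/9) for x[n] = (5/9)^n * u[n]
Z{x[n-8]} = z^(-8) * z/(z - 5/9) = z^(-7)/(z - 5/9)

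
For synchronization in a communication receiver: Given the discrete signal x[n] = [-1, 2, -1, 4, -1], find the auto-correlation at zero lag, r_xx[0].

The auto-correlation at zero lag r_xx[0] equals the signal energy.
r_xx[0] = sum of x[n]^2 = (-1)^2 + 2^2 + (-1)^2 + 4^2 + (-1)^2
= 1 + 4 + 1 + 16 + 1 = 23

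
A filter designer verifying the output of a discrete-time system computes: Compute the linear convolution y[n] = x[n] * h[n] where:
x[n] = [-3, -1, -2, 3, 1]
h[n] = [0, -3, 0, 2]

y[n] = sum_k x[k]*h[n-k]. Output length = len(x) + len(h) - 1 = 5 + 4 - 1 = 8.
y[0] = -3*0 = 0
y[1] = -1*0 + -3*-3 = 9
y[2] = -2*0 + -1*-3 + -3*0 = 3
y[3] = 3*0 + -2*-3 + -1*0 + -3*2 = 0
y[4] = 1*0 + 3*-3 + -2*0 + -1*2 = -11
y[5] = 1*-3 + 3*0 + -2*2 = -7
y[6] = 1*0 + 3*2 = 6
y[7] = 1*2 = 2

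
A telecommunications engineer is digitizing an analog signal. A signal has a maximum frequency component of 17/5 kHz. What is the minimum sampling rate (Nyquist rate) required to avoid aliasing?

By the Nyquist-Shannon sampling theorem,
the minimum sampling rate (Nyquist rate) must be at least 2 * f_max.
Nyquist rate = 2 * 17/5 kHz = 34/5 kHz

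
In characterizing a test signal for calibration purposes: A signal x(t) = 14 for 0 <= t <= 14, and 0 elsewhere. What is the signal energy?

Energy = integral of |x(t)|^2 dt over the signal duration
= 14^2 * 14 = 196 * 14 = 2744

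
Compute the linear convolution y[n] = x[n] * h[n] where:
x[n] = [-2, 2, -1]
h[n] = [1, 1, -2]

y[n] = sum_k x[k]*h[n-k]. Output length = len(x) + len(h) - 1 = 3 + 3 - 1 = 5.
y[0] = -2*1 = -2
y[1] = 2*1 + -2*1 = 0
y[2] = -1*1 + 2*1 + -2*-2 = 5
y[3] = -1*1 + 2*-2 = -5
y[4] = -1*-2 = 2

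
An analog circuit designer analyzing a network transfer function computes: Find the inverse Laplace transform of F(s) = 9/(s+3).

Standard pair: k/(s+a) <-> k*e^(-at)*u(t)
With k=9, a=3: f(t) = 9*e^(-3t)*u(t)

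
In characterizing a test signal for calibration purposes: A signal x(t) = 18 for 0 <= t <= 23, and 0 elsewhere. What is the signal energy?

Energy = integral of |x(t)|^2 dt over the signal duration
= 18^2 * 23 = 324 * 23 = 7452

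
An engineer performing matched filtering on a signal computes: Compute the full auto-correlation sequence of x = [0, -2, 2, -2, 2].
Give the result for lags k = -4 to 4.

r_xx[k] = sum_m x[m]*x[m+k], indexed from 0, for k = -4 to 4:
  r_xx[-4] = x[4]*x[0] = 0
  r_xx[-3] = x[3]*x[0] + x[4]*x[1] = -4
  r_xx[-2] = x[2]*x[0] + x[3]*x[1] + x[4]*x[2] = 8
  r_xx[-1] = x[1]*x[0] + x[2]*x[1] + x[3]*x[2] + x[4]*x[3] = -12
  r_xx[0] = x[0]*x[0] + x[1]*x[1] + x[2]*x[2] + x[3]*x[3] + x[4]*x[4] = 16
  r_xx[1] = x[0]*x[1] + x[1]*x[2] + x[2]*x[3] + x[3]*x[4] = -12
  r_xx[2] = x[0]*x[2] + x[1]*x[3] + x[2]*x[4] = 8
  r_xx[3] = x[0]*x[3] + x[1]*x[4] = -4
  r_xx[4] = x[0]*x[4] = 0
r_xx = [0, -4, 8, -12, 16, -12, 8, -4, 0]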